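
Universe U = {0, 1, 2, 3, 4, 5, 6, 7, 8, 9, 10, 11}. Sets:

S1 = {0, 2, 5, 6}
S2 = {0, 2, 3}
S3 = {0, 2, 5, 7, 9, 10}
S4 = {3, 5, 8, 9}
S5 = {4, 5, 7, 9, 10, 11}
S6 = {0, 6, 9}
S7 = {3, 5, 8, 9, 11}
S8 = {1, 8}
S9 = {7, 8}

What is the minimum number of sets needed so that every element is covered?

S1, S2, S5, S8 together cover {0, 1, 2, 3, 4, 5, 6, 7, 8, 9, 10, 11} — every element.
No 3 of the 9 sets cover everything (all 84 triples fall short), so 4 is minimum.
Greedy (largest uncovered first) would take S3, S7, S1, S5, S8 — 5 sets — but 4 suffice.

4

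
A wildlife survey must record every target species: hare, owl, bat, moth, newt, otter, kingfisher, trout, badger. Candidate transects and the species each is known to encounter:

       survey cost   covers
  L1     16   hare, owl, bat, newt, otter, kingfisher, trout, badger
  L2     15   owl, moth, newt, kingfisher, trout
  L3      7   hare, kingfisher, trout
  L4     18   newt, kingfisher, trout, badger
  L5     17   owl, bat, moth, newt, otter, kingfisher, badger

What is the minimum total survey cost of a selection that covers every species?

24

L3, L5 cover every species at survey cost 7 + 17 = 24.
Any cover uses at least 2 transects; among all covering selections none totals below 24.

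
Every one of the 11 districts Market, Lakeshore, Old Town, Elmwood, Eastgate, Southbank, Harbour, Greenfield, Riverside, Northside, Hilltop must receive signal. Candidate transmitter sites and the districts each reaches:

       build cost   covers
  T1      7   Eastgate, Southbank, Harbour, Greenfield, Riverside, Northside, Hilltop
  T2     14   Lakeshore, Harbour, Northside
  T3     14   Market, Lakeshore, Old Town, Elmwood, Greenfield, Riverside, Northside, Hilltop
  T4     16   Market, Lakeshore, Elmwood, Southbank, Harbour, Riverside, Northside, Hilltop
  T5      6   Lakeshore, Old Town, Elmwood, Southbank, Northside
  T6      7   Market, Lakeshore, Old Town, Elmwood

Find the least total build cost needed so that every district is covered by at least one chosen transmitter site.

T1, T6 cover every district at build cost 7 + 7 = 14.
Any cover uses at least 2 transmitter sites; among all covering selections none totals below 14.

14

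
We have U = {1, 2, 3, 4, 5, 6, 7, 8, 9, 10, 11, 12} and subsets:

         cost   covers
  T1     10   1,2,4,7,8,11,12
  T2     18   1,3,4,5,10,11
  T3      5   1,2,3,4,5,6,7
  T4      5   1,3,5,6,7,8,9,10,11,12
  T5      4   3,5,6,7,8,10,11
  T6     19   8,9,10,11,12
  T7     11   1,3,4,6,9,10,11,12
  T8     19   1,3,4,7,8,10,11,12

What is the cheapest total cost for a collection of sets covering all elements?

10

T3, T4 cover every element at cost 5 + 5 = 10.
Any cover uses at least 2 sets; among all covering selections none totals below 10.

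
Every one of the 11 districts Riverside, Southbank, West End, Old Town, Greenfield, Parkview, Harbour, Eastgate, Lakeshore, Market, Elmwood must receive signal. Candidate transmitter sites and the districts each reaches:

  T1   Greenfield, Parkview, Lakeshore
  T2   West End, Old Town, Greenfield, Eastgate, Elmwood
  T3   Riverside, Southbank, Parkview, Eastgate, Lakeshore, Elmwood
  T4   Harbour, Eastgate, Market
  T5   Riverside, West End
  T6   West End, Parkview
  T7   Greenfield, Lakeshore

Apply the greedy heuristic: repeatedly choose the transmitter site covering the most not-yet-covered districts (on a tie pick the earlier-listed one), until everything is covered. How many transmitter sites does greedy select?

3

Pick 1: T3 covers 6 new districts (Riverside, Southbank, Parkview, Eastgate, Lakeshore, Elmwood).
Pick 2: T2 covers 3 new districts (West End, Old Town, Greenfield).
Pick 3: T4 covers 2 new districts (Harbour, Market).
Greedy uses 3 transmitter sites.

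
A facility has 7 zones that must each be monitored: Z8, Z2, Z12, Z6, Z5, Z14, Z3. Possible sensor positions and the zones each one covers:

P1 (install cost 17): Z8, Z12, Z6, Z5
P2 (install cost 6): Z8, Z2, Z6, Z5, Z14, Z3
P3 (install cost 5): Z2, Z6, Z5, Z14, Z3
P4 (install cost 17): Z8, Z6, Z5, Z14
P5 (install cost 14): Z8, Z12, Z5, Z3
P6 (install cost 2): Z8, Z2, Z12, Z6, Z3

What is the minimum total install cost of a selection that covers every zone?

P3, P6 cover every zone at install cost 5 + 2 = 7.
Any cover uses at least 2 sensor positions; among all covering selections none totals below 7.

7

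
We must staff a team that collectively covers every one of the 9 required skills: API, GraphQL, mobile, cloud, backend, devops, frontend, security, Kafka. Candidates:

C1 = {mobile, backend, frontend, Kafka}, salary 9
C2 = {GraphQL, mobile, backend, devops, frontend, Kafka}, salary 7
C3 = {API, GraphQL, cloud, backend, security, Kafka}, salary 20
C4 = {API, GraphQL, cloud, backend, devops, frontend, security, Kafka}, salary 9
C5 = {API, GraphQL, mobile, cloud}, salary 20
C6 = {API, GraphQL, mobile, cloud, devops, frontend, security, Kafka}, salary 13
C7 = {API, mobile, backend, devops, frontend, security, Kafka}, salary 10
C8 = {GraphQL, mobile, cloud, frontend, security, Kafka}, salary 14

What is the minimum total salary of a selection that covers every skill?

16

C2, C4 cover every skill at salary 7 + 9 = 16.
Any cover uses at least 2 candidates; among all covering selections none totals below 16.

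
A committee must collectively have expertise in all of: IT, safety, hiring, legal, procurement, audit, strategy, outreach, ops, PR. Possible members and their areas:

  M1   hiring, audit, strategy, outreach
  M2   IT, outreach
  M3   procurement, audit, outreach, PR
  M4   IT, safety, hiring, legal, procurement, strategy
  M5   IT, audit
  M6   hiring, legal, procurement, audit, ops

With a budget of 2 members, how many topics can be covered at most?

Choosing M3, M4 covers {IT, safety, hiring, legal, procurement, audit, strategy, outreach, PR} — 9 topics.
No choice of 2 members does better; here ops is left uncovered.

9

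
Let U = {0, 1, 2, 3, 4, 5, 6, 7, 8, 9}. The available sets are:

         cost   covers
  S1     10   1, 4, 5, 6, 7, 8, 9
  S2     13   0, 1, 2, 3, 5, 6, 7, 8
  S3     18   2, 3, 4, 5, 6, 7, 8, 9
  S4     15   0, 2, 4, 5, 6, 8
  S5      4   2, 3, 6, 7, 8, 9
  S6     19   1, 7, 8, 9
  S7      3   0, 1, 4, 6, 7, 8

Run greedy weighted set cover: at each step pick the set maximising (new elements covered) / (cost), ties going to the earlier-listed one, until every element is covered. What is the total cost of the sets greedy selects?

17

Pick 1: S7 adds 6 new (0, 1, 4, 6, 7, 8) at cost 3 (ratio 6/3).
Pick 2: S5 adds 3 new (2, 3, 9) at cost 4 (ratio 3/4).
Pick 3: S1 adds 1 new (5) at cost 10 (ratio 1/10).
Greedy total cost: 3 + 4 + 10 = 17.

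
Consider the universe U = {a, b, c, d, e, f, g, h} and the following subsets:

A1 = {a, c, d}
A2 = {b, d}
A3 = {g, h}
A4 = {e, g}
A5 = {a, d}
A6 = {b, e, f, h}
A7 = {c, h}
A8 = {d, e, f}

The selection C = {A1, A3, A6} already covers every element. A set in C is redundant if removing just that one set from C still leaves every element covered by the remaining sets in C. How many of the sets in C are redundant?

0

Drop A1: a, c, d uncovered — not redundant.
Drop A3: g uncovered — not redundant.
Drop A6: b, e, f uncovered — not redundant.
None of the sets in C is redundant.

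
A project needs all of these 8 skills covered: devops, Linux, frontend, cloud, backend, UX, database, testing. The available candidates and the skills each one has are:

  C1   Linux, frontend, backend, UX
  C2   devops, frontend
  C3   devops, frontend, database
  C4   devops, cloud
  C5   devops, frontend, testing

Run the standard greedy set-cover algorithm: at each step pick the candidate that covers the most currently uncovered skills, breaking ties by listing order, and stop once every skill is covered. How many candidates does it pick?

4

Pick 1: C1 covers 4 new skills (Linux, frontend, backend, UX).
Pick 2: C3 covers 2 new skills (devops, database).
Pick 3: C4 covers 1 new skills (cloud).
Pick 4: C5 covers 1 new skills (testing).
Greedy uses 4 candidates.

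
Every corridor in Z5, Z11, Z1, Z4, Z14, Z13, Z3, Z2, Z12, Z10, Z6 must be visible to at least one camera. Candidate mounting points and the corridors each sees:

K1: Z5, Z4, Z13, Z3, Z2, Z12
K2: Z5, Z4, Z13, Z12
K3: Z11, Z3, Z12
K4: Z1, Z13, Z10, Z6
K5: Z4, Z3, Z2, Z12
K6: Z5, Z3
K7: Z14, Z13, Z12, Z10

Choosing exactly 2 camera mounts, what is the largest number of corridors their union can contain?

Choosing K1, K4 covers {Z5, Z1, Z4, Z13, Z3, Z2, Z12, Z10, Z6} — 9 corridors.
No choice of 2 camera mounts does better; here Z11, Z14 are left uncovered.

9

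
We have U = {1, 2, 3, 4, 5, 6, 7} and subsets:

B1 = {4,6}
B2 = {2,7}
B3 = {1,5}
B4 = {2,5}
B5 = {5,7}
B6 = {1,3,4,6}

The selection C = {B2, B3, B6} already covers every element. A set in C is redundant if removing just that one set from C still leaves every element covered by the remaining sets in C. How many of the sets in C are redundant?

0

Drop B2: 2, 7 uncovered — not redundant.
Drop B3: 5 uncovered — not redundant.
Drop B6: 3, 4, 6 uncovered — not redundant.
None of the sets in C is redundant.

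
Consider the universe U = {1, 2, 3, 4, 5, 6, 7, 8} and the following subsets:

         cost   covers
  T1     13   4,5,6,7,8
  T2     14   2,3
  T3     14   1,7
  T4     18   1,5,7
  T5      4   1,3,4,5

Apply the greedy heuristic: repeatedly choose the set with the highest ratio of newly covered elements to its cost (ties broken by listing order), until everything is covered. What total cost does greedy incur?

Pick 1: T5 adds 4 new (1, 3, 4, 5) at cost 4 (ratio 4/4).
Pick 2: T1 adds 3 new (6, 7, 8) at cost 13 (ratio 3/13).
Pick 3: T2 adds 1 new (2) at cost 14 (ratio 1/14).
Greedy total cost: 4 + 13 + 14 = 31.

31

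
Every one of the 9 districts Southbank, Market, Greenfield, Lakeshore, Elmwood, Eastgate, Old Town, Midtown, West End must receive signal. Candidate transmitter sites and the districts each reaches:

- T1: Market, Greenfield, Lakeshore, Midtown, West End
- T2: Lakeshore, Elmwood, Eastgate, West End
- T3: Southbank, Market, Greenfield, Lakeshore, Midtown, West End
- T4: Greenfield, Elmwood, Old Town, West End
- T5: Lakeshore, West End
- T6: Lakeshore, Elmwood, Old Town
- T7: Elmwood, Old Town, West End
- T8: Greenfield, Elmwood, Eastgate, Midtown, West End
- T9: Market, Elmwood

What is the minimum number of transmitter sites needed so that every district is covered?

T2, T3, T4 together cover {Southbank, Market, Greenfield, Lakeshore, Elmwood, Eastgate, Old Town, Midtown, West End} — every district.
No 2 of the 9 transmitter sites cover everything (all 36 pairs fall short), so 3 is minimum.

3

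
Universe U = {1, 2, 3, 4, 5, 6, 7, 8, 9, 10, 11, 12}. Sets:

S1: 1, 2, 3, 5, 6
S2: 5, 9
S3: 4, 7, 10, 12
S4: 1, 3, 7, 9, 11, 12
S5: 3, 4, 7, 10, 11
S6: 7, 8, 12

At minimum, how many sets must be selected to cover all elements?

4

S1, S2, S5, S6 together cover {1, 2, 3, 4, 5, 6, 7, 8, 9, 10, 11, 12} — every element.
No 3 of the 6 sets cover everything (all 20 triples fall short), so 4 is minimum.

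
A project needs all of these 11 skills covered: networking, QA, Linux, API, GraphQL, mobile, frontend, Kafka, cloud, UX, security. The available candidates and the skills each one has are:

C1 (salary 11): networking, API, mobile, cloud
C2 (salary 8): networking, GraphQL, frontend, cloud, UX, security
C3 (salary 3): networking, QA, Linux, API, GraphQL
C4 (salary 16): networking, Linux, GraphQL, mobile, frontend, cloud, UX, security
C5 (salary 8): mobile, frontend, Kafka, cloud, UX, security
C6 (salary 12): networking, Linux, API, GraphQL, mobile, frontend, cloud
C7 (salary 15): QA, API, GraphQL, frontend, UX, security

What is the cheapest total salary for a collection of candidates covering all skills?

11

C3, C5 cover every skill at salary 3 + 8 = 11.
Any cover uses at least 2 candidates; among all covering selections none totals below 11.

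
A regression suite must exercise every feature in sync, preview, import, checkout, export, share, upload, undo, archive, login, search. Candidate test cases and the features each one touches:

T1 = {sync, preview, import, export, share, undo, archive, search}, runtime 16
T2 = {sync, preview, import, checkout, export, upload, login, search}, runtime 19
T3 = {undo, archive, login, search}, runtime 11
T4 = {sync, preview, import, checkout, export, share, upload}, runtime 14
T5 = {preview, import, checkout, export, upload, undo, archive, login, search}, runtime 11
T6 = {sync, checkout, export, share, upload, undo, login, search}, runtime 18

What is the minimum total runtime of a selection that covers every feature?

25

T3, T4 cover every feature at runtime 11 + 14 = 25.
Any cover uses at least 2 test cases; among all covering selections none totals below 25.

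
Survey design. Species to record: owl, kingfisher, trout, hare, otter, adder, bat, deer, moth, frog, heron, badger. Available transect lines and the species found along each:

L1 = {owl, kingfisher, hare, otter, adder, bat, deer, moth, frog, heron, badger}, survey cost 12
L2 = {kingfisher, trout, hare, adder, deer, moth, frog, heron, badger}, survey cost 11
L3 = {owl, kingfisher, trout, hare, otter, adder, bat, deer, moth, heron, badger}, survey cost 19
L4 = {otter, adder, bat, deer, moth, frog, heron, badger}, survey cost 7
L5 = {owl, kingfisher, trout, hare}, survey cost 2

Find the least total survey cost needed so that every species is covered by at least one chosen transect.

9

L4, L5 cover every species at survey cost 7 + 2 = 9.
Any cover uses at least 2 transects; among all covering selections none totals below 9.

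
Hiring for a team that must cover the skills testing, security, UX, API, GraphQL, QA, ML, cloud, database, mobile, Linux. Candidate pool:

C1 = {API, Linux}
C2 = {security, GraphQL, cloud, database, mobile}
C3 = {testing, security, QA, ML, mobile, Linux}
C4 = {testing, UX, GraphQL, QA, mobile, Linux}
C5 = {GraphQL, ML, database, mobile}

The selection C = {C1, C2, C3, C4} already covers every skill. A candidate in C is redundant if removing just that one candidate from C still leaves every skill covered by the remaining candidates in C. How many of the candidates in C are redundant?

Drop C1: API uncovered — not redundant.
Drop C2: cloud, database uncovered — not redundant.
Drop C3: ML uncovered — not redundant.
Drop C4: UX uncovered — not redundant.
None of the candidates in C is redundant.

0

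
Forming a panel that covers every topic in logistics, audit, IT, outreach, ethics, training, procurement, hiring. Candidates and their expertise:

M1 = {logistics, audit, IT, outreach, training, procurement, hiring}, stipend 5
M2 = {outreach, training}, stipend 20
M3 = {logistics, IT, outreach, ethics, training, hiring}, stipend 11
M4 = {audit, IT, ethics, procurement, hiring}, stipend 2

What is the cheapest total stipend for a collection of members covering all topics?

M1, M4 cover every topic at stipend 5 + 2 = 7.
Any cover uses at least 2 members; among all covering selections none totals below 7.

7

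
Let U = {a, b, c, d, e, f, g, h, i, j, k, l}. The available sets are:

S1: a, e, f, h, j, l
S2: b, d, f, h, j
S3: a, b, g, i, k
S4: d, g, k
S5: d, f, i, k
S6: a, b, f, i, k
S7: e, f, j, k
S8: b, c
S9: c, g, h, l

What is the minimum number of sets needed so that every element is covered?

S1, S2, S3, S8 together cover {a, b, c, d, e, f, g, h, i, j, k, l} — every element.
No 3 of the 9 sets cover everything (all 84 triples fall short), so 4 is minimum.

4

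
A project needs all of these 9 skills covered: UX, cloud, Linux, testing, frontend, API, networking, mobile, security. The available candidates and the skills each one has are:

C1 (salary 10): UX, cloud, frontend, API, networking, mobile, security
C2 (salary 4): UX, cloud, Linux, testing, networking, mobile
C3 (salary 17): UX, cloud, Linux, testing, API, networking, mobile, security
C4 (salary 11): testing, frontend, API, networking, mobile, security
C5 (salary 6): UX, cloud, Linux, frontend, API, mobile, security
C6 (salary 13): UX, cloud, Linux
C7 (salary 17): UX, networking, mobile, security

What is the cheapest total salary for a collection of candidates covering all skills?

10

C2, C5 cover every skill at salary 4 + 6 = 10.
Any cover uses at least 2 candidates; among all covering selections none totals below 10.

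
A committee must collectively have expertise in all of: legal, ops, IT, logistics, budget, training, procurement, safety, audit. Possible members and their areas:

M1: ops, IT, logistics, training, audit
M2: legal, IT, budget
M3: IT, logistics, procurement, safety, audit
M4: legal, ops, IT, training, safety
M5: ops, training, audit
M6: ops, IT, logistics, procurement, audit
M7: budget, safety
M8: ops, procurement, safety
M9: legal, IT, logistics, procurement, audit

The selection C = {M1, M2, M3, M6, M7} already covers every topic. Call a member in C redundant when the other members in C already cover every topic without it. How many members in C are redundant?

Drop M1: training uncovered — not redundant.
Drop M2: legal uncovered — not redundant.
Drop M3: the rest still cover every topic — redundant.
Drop M6: the rest still cover every topic — redundant.
Drop M7: the rest still cover every topic — redundant.
3 redundant: M3, M6, M7.

3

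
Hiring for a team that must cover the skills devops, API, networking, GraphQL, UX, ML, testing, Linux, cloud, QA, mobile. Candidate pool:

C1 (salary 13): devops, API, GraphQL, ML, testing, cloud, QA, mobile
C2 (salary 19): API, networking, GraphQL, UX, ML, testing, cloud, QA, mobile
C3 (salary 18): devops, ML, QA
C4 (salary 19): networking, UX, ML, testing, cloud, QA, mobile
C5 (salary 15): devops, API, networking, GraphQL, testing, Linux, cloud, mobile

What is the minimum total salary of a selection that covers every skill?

34

C2, C5 cover every skill at salary 19 + 15 = 34.
Any cover uses at least 2 candidates; among all covering selections none totals below 34.
Greedy by coverage-per-salary would pick C1, C5, C2 for 47 — worse than the optimum 34.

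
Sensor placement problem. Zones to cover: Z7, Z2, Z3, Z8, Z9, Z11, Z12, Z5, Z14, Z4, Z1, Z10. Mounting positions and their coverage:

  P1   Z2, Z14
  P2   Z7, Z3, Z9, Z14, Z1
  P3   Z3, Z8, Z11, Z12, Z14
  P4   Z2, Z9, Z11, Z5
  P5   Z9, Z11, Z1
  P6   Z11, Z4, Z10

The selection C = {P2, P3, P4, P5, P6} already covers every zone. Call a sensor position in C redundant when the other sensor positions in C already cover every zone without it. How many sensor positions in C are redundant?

1

Drop P2: Z7 uncovered — not redundant.
Drop P3: Z8, Z12 uncovered — not redundant.
Drop P4: Z2, Z5 uncovered — not redundant.
Drop P5: the rest still cover every zone — redundant.
Drop P6: Z4, Z10 uncovered — not redundant.
1 redundant: P5.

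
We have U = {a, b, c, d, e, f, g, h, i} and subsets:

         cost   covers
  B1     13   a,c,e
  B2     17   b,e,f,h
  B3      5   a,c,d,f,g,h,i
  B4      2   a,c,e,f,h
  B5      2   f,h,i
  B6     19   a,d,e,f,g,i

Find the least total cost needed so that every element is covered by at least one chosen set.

22

B2, B3 cover every element at cost 17 + 5 = 22.
Any cover uses at least 2 sets; among all covering selections none totals below 22.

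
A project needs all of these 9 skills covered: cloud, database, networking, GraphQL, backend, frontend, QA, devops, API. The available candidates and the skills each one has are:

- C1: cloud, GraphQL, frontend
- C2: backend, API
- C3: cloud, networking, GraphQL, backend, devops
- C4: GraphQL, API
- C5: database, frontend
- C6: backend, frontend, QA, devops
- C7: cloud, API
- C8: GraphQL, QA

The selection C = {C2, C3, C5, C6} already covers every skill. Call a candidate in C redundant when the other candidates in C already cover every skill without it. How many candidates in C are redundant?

0

Drop C2: API uncovered — not redundant.
Drop C3: cloud, networking, GraphQL uncovered — not redundant.
Drop C5: database uncovered — not redundant.
Drop C6: QA uncovered — not redundant.
None of the candidates in C is redundant.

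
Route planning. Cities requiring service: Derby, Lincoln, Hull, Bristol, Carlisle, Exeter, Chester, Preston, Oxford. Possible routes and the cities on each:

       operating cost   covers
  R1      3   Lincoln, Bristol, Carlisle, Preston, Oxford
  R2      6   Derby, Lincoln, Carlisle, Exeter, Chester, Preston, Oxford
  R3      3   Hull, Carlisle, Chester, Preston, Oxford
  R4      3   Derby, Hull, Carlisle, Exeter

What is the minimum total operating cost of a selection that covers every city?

R1, R3, R4 cover every city at operating cost 3 + 3 + 3 = 9.
Any cover uses at least 3 routes; among all covering selections none totals below 9.

9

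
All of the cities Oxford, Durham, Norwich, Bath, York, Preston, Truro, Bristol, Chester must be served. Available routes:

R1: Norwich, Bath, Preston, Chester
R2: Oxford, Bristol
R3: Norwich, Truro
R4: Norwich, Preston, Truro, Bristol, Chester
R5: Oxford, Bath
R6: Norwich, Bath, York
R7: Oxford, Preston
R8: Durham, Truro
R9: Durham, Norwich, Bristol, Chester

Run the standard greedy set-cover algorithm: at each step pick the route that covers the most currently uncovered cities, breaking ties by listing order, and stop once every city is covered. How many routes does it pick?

4

Pick 1: R4 covers 5 new cities (Norwich, Preston, Truro, Bristol, Chester).
Pick 2: R5 covers 2 new cities (Oxford, Bath).
Pick 3: R6 covers 1 new cities (York).
Pick 4: R8 covers 1 new cities (Durham).
Greedy uses 4 routes.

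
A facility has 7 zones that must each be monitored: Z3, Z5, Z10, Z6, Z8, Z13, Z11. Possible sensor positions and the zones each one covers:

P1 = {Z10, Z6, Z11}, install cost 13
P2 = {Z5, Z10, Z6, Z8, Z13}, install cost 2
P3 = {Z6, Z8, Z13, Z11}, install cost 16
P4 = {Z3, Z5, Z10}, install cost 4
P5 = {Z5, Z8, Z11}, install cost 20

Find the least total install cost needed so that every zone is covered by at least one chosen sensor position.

P1, P2, P4 cover every zone at install cost 13 + 2 + 4 = 19.
Any cover uses at least 2 sensor positions; among all covering selections none totals below 19.

19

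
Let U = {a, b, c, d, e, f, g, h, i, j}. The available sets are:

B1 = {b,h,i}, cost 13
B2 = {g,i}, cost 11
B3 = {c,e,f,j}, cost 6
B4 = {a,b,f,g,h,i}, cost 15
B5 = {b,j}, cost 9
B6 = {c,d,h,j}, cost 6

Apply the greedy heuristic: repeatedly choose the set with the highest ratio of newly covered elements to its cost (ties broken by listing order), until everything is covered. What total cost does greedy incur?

Pick 1: B3 adds 4 new (c, e, f, j) at cost 6 (ratio 4/6).
Pick 2: B4 adds 5 new (a, b, g, h, i) at cost 15 (ratio 5/15).
Pick 3: B6 adds 1 new (d) at cost 6 (ratio 1/6).
Greedy total cost: 6 + 15 + 6 = 27.

27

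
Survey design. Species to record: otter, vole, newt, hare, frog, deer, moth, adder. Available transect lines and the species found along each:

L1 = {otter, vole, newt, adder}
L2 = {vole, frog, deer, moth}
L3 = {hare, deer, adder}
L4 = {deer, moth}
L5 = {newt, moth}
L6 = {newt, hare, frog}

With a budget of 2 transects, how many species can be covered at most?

7

Choosing L1, L2 covers {otter, vole, newt, frog, deer, moth, adder} — 7 species.
No choice of 2 transects does better; here hare is left uncovered.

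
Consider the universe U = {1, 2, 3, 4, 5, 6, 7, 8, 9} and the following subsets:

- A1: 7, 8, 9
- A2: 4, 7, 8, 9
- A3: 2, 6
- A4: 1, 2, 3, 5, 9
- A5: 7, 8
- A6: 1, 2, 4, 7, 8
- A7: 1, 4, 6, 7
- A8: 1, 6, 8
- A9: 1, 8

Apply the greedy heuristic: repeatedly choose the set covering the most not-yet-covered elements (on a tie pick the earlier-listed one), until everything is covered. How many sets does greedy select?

3

Pick 1: A4 covers 5 new elements (1, 2, 3, 5, 9).
Pick 2: A2 covers 3 new elements (4, 7, 8).
Pick 3: A3 covers 1 new elements (6).
Greedy uses 3 sets.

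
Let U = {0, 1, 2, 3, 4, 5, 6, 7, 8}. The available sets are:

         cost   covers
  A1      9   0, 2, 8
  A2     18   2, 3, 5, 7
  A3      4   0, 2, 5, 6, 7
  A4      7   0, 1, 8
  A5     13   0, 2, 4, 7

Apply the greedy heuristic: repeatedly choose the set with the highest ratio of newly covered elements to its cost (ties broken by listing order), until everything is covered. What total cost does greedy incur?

42

Pick 1: A3 adds 5 new (0, 2, 5, 6, 7) at cost 4 (ratio 5/4).
Pick 2: A4 adds 2 new (1, 8) at cost 7 (ratio 2/7).
Pick 3: A5 adds 1 new (4) at cost 13 (ratio 1/13).
Pick 4: A2 adds 1 new (3) at cost 18 (ratio 1/18).
Greedy total cost: 4 + 7 + 13 + 18 = 42.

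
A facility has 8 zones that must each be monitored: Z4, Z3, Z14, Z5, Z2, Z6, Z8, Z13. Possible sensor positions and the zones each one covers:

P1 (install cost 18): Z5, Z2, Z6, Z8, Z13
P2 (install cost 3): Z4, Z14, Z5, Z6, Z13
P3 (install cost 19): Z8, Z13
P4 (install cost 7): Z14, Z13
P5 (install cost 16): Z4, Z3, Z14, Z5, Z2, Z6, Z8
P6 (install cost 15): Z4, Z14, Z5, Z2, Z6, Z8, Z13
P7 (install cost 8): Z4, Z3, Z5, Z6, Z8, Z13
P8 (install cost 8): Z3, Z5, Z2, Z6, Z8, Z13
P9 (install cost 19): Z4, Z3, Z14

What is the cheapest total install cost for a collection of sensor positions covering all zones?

P2, P8 cover every zone at install cost 3 + 8 = 11.
Any cover uses at least 2 sensor positions; among all covering selections none totals below 11.

11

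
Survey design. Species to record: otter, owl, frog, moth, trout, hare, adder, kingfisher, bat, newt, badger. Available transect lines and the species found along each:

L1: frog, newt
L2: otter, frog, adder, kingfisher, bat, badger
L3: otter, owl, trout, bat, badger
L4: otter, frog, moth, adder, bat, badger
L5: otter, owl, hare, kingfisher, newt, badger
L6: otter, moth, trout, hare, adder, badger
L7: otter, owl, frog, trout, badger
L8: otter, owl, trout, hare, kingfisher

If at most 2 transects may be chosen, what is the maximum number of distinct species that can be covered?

10

Choosing L4, L5 covers {otter, owl, frog, moth, hare, adder, kingfisher, bat, newt, badger} — 10 species.
No choice of 2 transects does better; here trout is left uncovered.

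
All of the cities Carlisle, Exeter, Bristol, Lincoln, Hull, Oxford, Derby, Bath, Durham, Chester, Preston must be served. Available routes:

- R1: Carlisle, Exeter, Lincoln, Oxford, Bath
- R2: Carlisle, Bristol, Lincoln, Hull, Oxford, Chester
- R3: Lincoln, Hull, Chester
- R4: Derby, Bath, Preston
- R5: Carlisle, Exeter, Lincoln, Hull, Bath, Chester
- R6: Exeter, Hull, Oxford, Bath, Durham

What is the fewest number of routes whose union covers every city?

3

R2, R4, R6 together cover {Carlisle, Exeter, Bristol, Lincoln, Hull, Oxford, Derby, Bath, Durham, Chester, Preston} — every city.
No 2 of the 6 routes cover everything (all 15 pairs fall short), so 3 is minimum.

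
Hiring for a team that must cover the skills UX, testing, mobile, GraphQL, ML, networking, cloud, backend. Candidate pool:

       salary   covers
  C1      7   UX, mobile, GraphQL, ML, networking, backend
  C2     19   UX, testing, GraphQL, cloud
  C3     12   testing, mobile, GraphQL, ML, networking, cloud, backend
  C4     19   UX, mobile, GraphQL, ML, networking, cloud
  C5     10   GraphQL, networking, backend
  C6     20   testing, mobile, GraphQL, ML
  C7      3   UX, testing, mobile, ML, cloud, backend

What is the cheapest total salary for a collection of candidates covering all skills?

C1, C7 cover every skill at salary 7 + 3 = 10.
Any cover uses at least 2 candidates; among all covering selections none totals below 10.

10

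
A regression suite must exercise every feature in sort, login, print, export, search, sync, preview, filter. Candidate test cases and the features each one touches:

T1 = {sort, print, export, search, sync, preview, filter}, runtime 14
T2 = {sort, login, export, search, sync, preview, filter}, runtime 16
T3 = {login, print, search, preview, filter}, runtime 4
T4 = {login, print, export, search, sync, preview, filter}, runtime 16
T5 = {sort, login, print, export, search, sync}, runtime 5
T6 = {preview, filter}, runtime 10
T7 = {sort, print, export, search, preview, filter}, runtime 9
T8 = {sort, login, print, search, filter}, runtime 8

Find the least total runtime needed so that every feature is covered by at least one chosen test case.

T3, T5 cover every feature at runtime 4 + 5 = 9.
Any cover uses at least 2 test cases; among all covering selections none totals below 9.

9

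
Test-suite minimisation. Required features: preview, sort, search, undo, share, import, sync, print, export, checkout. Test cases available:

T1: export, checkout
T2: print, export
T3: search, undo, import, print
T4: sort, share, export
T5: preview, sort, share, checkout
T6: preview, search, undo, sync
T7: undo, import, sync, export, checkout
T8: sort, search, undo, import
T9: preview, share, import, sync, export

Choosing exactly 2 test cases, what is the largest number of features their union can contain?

8

Choosing T3, T5 covers {preview, sort, search, undo, share, import, print, checkout} — 8 features.
No choice of 2 test cases does better; here sync, export are left uncovered.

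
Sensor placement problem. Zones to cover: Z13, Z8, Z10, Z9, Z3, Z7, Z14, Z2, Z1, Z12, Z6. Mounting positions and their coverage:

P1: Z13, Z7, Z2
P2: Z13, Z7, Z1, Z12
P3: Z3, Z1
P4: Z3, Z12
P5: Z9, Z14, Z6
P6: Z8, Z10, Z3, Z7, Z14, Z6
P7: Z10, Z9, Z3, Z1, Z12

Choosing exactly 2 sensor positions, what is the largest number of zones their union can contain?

9

Choosing P2, P6 covers {Z13, Z8, Z10, Z3, Z7, Z14, Z1, Z12, Z6} — 9 zones.
No choice of 2 sensor positions does better; here Z9, Z2 are left uncovered.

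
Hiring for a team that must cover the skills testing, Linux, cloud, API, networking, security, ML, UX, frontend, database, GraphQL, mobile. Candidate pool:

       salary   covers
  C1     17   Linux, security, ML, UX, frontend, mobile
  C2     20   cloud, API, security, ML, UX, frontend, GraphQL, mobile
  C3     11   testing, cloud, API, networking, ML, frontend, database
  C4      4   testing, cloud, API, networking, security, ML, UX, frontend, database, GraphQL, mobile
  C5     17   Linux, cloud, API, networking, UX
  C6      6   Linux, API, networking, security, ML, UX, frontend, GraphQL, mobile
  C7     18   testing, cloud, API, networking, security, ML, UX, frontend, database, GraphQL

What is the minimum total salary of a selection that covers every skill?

10

C4, C6 cover every skill at salary 4 + 6 = 10.
Any cover uses at least 2 candidates; among all covering selections none totals below 10.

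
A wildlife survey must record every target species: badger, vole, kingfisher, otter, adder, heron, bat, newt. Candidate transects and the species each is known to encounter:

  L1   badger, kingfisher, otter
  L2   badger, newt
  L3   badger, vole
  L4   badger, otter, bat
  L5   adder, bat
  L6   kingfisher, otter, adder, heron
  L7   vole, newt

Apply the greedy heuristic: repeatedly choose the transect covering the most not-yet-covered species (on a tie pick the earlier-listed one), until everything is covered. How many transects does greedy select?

Pick 1: L6 covers 4 new species (kingfisher, otter, adder, heron).
Pick 2: L2 covers 2 new species (badger, newt).
Pick 3: L3 covers 1 new species (vole).
Pick 4: L4 covers 1 new species (bat).
Greedy uses 4 transects. (The true minimum is 3.)

4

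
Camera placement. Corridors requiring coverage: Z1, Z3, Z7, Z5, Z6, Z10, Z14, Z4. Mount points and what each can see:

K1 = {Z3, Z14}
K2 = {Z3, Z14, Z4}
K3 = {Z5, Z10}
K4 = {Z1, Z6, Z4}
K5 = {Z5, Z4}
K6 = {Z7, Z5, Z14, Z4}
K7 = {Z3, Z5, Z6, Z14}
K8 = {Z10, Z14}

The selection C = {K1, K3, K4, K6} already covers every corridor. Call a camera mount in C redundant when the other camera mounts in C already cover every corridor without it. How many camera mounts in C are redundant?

Drop K1: Z3 uncovered — not redundant.
Drop K3: Z10 uncovered — not redundant.
Drop K4: Z1, Z6 uncovered — not redundant.
Drop K6: Z7 uncovered — not redundant.
None of the camera mounts in C is redundant.

0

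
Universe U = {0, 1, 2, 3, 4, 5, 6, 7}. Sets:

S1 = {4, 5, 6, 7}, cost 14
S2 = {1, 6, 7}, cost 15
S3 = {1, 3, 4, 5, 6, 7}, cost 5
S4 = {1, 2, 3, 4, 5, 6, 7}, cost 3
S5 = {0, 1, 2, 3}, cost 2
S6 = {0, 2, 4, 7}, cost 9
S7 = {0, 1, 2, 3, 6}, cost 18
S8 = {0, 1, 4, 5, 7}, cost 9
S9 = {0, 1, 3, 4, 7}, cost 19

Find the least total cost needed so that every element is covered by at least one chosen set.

S4, S5 cover every element at cost 3 + 2 = 5.
Any cover uses at least 2 sets; among all covering selections none totals below 5.

5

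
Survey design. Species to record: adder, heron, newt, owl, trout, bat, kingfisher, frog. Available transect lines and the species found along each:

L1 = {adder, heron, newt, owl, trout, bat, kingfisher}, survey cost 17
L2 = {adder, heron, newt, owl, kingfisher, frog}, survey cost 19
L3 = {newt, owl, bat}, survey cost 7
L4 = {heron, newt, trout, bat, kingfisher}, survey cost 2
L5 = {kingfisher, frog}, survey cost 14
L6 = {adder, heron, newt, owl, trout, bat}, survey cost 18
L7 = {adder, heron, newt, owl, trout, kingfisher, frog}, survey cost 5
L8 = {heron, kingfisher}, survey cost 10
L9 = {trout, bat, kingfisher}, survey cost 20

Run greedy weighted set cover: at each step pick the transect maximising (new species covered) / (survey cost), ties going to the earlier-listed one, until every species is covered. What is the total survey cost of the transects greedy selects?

7

Pick 1: L4 adds 5 new (heron, newt, trout, bat, kingfisher) at survey cost 2 (ratio 5/2).
Pick 2: L7 adds 3 new (adder, owl, frog) at survey cost 5 (ratio 3/5).
Greedy total survey cost: 2 + 5 = 7.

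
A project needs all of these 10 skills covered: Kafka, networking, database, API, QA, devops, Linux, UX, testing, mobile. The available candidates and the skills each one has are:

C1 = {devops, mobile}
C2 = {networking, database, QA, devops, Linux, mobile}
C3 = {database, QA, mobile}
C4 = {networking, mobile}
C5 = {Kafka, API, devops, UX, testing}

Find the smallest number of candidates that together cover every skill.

2

C2, C5 together cover {Kafka, networking, database, API, QA, devops, Linux, UX, testing, mobile} — every skill.
No single candidate contains all 10 skills, so 2 is optimal.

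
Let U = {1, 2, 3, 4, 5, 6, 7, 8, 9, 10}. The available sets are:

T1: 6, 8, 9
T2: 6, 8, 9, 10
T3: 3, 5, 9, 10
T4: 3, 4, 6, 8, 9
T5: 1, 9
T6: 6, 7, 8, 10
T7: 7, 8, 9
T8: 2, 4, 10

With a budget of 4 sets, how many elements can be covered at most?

Choosing T3, T5, T6, T8 covers {1, 2, 3, 4, 5, 6, 7, 8, 9, 10} — 10 elements.
That is all 10 elements.

10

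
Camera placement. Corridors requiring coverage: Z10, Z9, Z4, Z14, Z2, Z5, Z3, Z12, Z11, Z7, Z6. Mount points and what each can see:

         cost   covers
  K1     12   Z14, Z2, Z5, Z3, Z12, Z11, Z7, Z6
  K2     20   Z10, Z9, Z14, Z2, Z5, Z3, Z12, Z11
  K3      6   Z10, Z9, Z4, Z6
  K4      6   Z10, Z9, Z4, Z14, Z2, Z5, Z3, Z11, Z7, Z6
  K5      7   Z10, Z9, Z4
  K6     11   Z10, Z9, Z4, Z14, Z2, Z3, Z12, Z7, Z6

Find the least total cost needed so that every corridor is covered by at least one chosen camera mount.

K4, K6 cover every corridor at cost 6 + 11 = 17.
Any cover uses at least 2 camera mounts; among all covering selections none totals below 17.

17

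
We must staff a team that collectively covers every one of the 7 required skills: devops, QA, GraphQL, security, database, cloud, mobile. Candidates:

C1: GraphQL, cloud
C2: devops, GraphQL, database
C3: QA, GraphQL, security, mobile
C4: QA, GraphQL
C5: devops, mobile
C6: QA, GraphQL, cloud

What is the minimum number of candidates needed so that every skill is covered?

C1, C2, C3 together cover {devops, QA, GraphQL, security, database, cloud, mobile} — every skill.
No 2 of the 6 candidates cover everything (all 15 pairs fall short), so 3 is minimum.

3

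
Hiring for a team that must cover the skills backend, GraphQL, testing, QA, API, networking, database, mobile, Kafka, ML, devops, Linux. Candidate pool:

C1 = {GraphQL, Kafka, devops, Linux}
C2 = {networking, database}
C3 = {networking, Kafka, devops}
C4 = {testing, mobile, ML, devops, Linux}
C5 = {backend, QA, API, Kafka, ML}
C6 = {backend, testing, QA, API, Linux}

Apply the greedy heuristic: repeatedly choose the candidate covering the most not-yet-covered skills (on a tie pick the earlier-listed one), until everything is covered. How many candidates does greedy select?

4

Pick 1: C4 covers 5 new skills (testing, mobile, ML, devops, Linux).
Pick 2: C5 covers 4 new skills (backend, QA, API, Kafka).
Pick 3: C2 covers 2 new skills (networking, database).
Pick 4: C1 covers 1 new skills (GraphQL).
Greedy uses 4 candidates.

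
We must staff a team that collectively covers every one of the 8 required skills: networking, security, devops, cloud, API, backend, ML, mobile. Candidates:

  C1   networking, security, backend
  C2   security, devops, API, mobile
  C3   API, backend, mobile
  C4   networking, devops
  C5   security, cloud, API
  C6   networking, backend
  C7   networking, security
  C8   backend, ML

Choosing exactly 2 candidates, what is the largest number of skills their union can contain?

6

Choosing C1, C2 covers {networking, security, devops, API, backend, mobile} — 6 skills.
No choice of 2 candidates does better; here cloud, ML are left uncovered.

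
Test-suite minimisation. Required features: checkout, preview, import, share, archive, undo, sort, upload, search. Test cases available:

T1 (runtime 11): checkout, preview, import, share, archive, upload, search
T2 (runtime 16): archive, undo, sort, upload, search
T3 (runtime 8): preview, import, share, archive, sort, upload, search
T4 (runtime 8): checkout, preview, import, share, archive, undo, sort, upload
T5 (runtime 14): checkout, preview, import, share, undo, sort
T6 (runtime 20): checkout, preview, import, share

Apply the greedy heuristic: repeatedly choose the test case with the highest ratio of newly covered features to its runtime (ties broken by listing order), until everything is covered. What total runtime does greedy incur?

16

Pick 1: T4 adds 8 new (checkout, preview, import, share, archive, undo, sort, upload) at runtime 8 (ratio 8/8).
Pick 2: T3 adds 1 new (search) at runtime 8 (ratio 1/8).
Greedy total runtime: 8 + 8 = 16.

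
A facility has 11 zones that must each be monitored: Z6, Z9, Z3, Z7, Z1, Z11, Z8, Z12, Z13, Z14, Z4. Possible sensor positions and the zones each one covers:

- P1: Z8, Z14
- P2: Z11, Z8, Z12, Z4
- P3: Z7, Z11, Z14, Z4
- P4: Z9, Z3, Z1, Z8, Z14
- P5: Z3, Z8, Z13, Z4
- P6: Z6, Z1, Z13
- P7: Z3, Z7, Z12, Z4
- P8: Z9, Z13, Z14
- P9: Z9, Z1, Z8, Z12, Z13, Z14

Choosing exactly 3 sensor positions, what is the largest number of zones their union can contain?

Choosing P2, P4, P6 covers {Z6, Z9, Z3, Z1, Z11, Z8, Z12, Z13, Z14, Z4} — 10 zones.
No choice of 3 sensor positions does better; here Z7 is left uncovered.

10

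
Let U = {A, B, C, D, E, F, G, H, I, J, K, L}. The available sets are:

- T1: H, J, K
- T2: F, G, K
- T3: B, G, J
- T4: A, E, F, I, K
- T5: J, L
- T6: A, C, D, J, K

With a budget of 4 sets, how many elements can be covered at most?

11

Choosing T1, T3, T4, T6 covers {A, B, C, D, E, F, G, H, I, J, K} — 11 elements.
No choice of 4 sets does better; here L is left uncovered.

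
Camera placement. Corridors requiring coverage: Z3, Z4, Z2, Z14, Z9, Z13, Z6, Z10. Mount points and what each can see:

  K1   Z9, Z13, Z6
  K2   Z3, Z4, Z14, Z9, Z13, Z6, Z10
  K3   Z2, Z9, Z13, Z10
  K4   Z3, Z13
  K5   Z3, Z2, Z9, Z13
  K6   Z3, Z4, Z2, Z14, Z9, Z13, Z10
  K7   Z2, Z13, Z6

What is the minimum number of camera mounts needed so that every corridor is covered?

2

K1, K6 together cover {Z3, Z4, Z2, Z14, Z9, Z13, Z6, Z10} — every corridor.
No single camera mount contains all 8 corridors, so 2 is optimal.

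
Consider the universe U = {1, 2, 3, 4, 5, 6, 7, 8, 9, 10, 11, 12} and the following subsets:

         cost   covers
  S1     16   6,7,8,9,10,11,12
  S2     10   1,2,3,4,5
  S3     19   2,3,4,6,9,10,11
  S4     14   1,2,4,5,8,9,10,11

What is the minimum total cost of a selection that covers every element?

26

S1, S2 cover every element at cost 16 + 10 = 26.
Any cover uses at least 2 sets; among all covering selections none totals below 26.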